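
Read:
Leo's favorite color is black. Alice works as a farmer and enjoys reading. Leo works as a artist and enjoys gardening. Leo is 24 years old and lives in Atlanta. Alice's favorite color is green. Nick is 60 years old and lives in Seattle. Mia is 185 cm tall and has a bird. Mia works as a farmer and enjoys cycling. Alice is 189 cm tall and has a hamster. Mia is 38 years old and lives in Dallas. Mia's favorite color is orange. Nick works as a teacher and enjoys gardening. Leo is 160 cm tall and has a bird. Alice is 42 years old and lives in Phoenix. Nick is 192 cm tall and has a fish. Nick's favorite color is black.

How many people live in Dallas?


Count in Dallas: 1

1


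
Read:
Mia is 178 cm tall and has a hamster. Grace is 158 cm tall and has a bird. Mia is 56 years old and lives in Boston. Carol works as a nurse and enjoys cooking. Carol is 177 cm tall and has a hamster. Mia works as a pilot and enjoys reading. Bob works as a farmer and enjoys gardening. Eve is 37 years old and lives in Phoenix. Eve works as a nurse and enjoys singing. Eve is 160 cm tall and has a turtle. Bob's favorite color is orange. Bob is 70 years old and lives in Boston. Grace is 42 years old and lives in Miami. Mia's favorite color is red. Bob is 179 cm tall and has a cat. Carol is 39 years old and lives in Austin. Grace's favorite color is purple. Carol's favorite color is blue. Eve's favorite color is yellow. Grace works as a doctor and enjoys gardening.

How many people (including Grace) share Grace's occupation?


Grace is a doctor. Count = 1

1


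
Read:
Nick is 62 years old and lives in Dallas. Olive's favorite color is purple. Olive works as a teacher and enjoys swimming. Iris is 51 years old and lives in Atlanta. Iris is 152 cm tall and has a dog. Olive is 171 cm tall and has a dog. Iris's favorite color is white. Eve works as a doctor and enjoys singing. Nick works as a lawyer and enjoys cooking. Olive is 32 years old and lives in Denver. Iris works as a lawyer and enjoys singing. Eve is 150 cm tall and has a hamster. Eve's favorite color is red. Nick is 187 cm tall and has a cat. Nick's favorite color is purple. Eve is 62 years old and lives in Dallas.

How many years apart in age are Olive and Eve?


32 vs 62, diff = 30

30


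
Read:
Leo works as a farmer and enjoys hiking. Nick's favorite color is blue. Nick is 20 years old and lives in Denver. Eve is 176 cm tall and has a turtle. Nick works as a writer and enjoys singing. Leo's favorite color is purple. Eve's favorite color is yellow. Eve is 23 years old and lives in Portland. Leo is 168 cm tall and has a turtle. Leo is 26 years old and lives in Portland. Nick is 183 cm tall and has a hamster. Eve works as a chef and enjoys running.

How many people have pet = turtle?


Count: 2

2


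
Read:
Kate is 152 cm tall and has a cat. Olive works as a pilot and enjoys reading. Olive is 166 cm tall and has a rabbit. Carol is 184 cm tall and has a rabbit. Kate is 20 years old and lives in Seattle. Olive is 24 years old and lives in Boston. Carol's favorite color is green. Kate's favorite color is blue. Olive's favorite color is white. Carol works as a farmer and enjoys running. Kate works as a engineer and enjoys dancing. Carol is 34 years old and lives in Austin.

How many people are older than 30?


Filter: 1

1


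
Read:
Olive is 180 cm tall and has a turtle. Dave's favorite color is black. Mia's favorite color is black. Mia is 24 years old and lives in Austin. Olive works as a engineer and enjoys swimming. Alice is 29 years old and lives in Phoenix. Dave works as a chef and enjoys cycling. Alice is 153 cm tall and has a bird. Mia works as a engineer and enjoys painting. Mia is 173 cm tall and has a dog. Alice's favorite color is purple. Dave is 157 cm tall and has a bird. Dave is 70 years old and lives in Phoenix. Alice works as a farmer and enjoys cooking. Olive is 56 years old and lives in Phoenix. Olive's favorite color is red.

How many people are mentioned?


People: Olive, Mia, Alice, Dave. Count = 4

4


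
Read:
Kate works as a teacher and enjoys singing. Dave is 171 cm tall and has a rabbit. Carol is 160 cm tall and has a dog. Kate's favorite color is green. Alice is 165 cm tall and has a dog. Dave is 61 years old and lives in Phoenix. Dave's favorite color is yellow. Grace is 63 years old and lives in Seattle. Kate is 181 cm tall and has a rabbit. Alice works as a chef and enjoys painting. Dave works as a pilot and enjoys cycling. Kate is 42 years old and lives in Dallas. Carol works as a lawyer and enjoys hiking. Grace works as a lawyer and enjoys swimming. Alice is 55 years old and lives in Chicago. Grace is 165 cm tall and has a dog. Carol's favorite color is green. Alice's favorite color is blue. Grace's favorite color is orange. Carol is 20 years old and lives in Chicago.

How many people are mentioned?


People: Dave, Kate, Alice, Carol, Grace. Count = 5

5


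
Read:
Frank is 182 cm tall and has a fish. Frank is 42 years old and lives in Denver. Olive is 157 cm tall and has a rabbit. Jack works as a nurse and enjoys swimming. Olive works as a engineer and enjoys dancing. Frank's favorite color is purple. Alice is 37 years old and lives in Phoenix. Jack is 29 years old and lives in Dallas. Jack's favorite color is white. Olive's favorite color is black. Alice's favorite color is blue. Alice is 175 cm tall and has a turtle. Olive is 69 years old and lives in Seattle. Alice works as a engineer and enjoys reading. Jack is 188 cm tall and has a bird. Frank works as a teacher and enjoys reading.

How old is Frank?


Frank is 42 years old

42


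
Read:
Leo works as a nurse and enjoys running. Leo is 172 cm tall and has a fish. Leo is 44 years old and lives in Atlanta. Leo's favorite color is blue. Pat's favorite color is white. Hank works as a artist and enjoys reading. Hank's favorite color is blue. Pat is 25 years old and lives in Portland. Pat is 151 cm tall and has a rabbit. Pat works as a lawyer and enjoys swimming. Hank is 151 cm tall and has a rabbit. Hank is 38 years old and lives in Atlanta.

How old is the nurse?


The nurse is Leo, age 44

44


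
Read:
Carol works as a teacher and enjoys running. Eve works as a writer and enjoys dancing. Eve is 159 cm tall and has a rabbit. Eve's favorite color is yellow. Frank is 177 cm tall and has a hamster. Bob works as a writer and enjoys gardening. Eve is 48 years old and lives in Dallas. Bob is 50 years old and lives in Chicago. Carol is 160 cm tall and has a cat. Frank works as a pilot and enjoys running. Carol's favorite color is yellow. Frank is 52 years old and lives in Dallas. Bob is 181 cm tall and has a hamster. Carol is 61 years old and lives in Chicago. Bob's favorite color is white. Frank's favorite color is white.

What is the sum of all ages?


52+50+61+48 = 211

211


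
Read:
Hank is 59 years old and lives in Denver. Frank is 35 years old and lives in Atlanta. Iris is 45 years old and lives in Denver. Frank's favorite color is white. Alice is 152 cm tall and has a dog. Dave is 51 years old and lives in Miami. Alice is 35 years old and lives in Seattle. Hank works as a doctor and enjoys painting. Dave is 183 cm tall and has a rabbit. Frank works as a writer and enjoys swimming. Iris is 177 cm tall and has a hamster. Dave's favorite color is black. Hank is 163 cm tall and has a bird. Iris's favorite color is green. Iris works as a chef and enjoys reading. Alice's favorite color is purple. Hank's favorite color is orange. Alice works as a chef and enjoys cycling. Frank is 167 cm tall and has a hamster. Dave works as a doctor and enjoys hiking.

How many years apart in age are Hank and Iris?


59 vs 45, diff = 14

14


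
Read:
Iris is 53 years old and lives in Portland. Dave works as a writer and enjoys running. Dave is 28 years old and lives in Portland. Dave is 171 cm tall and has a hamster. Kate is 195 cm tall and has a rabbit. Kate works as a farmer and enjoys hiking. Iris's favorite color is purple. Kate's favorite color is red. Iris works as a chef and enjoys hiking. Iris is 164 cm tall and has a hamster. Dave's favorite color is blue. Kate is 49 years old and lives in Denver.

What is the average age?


Sum=130, n=3, avg=43.33

43.33


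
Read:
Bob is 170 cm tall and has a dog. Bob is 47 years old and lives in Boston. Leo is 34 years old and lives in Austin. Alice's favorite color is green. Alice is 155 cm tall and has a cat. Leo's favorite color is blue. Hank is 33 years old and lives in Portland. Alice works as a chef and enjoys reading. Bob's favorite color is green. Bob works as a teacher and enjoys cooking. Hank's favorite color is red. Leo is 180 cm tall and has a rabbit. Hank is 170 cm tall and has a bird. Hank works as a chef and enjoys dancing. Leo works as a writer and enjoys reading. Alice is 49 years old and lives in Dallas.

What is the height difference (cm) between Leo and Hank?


|180 - 170| = 10

10


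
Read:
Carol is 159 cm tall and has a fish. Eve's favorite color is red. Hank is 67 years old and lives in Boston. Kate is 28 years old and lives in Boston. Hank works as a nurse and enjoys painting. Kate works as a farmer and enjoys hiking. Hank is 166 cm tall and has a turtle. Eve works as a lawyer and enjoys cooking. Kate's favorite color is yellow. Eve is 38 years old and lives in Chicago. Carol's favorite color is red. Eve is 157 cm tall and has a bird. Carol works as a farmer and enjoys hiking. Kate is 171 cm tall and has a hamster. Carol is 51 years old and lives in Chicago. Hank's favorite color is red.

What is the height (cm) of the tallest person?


Tallest: Kate at 171 cm

171


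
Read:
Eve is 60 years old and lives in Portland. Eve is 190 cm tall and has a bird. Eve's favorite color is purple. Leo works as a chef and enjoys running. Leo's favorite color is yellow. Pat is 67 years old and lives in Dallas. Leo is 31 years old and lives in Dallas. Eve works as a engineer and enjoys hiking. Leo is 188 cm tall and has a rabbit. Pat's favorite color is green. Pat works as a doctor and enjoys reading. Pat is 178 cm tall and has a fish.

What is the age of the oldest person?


Oldest: Pat at 67

67


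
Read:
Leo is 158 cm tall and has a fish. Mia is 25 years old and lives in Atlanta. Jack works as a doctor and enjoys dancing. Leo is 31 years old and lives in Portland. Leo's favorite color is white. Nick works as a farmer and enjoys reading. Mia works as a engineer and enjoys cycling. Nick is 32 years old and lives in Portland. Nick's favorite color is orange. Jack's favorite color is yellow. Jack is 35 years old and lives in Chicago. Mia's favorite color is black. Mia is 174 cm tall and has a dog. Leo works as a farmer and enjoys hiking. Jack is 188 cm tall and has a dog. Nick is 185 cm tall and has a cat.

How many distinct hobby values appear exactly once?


Unique hobby values: 4

4


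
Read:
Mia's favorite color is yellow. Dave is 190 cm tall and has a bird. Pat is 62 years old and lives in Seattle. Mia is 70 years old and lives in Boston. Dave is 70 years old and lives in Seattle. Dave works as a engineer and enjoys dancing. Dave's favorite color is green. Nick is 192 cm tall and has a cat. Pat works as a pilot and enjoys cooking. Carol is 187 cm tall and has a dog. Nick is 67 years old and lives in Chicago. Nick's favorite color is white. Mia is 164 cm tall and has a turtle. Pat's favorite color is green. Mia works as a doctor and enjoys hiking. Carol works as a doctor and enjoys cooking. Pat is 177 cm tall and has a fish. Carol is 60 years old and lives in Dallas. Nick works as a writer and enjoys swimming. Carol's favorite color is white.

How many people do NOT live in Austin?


Not in Austin: 5

5


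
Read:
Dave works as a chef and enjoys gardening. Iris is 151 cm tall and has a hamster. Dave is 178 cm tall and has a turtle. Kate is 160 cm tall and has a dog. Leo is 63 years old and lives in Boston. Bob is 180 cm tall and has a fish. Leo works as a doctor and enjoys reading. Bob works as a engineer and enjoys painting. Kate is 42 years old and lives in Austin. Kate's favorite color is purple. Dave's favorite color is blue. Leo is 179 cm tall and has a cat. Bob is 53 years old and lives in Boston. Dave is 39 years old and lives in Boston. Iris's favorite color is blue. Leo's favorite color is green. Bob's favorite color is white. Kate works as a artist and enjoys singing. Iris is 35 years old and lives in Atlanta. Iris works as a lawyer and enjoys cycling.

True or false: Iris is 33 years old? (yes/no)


Iris is actually 35. no

no


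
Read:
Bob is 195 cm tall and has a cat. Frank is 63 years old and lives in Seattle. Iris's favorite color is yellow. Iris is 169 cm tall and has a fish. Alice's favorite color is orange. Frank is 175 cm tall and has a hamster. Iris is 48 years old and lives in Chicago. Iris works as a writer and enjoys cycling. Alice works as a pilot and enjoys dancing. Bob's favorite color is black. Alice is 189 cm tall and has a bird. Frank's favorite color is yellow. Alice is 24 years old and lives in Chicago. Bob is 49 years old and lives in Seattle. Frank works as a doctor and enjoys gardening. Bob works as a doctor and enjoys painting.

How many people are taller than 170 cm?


Taller than 170: 3

3


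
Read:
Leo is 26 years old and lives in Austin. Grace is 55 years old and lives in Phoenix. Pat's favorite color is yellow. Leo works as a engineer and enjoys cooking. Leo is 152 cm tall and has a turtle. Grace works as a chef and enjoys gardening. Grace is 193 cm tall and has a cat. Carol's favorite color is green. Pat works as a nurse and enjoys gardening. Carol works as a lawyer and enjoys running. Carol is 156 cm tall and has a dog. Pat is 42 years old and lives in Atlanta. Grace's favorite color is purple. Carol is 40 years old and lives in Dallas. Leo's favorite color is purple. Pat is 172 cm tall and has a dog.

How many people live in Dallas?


Count in Dallas: 1

1


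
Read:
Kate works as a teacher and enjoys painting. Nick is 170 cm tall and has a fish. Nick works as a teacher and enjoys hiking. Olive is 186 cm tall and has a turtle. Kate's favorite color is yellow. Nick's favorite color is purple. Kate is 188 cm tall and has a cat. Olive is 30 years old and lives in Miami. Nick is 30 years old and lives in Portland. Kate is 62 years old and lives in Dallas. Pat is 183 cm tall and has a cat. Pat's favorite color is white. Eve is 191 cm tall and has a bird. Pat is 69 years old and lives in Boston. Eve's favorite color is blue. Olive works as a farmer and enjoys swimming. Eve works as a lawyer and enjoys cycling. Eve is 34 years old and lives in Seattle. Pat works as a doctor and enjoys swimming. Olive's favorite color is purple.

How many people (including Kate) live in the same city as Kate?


Kate lives in Dallas. Count = 1

1


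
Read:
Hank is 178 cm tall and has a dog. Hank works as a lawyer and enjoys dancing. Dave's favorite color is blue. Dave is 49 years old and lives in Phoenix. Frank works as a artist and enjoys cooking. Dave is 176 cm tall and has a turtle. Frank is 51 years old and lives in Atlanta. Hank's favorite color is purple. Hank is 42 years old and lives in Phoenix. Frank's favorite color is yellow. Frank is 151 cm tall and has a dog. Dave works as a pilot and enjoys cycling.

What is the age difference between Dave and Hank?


|49 - 42| = 7

7


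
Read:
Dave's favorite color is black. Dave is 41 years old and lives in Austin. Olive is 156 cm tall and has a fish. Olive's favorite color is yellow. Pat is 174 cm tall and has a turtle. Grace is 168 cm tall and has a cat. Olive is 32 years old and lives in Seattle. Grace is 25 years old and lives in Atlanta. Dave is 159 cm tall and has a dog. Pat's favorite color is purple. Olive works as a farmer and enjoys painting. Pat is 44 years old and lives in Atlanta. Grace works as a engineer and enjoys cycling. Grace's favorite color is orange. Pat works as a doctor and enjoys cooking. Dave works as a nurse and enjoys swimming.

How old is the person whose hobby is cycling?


Person with hobby=cycling is Grace, age 25

25


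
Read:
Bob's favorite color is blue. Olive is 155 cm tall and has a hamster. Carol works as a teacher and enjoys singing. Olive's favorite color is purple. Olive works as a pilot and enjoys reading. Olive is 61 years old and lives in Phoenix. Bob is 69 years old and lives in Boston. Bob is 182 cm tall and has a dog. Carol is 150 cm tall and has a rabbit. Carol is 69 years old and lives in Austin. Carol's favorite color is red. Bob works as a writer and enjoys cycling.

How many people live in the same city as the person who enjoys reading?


Person with hobby reading is Olive, city Phoenix. Count = 1

1


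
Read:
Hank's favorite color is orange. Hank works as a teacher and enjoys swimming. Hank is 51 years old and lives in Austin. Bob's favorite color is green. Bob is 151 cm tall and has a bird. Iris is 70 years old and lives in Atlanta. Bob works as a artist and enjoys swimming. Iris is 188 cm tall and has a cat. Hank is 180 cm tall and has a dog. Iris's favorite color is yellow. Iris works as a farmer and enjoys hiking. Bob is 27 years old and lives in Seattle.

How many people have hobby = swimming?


Count: 2

2


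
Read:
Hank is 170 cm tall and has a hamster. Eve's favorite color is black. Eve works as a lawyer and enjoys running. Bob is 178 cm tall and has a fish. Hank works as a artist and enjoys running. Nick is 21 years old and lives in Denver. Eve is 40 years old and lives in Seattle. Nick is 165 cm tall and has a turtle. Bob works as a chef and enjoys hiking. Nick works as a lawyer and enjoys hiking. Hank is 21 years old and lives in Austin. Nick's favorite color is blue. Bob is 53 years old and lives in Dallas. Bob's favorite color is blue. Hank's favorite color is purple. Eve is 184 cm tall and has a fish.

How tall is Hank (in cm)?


Hank is 170 cm tall

170


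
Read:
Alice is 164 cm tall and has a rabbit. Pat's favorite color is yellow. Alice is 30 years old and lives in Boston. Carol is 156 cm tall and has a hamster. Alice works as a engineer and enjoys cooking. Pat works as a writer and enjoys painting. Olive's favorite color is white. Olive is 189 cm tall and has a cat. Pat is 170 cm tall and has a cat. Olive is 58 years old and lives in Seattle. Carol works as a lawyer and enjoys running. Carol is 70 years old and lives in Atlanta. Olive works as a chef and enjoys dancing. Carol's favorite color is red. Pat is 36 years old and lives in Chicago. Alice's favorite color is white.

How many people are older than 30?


Filter: 3

3


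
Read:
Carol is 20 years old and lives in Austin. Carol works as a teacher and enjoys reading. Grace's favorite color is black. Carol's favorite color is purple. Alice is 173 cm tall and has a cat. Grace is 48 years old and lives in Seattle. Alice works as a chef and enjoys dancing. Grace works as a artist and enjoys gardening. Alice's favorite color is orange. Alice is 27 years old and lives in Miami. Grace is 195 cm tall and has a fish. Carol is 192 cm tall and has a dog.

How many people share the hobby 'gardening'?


Count: 1

1


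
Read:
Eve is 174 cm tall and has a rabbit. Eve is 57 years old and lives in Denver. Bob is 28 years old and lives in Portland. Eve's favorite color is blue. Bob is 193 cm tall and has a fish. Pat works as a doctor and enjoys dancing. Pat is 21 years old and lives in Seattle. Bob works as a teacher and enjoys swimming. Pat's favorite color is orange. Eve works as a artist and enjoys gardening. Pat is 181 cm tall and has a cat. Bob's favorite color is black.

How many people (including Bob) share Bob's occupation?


Bob is a teacher. Count = 1

1


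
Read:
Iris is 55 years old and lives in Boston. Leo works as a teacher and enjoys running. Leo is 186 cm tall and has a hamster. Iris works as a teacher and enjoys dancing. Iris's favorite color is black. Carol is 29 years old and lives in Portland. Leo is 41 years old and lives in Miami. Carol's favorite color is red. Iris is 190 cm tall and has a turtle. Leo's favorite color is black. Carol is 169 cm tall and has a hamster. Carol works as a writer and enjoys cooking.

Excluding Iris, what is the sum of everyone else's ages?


Sum (excluding Iris): 70

70


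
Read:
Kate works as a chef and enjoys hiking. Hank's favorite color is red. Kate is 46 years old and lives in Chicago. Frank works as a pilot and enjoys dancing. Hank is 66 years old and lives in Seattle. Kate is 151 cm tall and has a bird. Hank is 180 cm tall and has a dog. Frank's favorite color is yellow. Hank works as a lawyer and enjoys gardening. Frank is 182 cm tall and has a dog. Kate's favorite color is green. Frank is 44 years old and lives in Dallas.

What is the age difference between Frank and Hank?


|44 - 66| = 22

22


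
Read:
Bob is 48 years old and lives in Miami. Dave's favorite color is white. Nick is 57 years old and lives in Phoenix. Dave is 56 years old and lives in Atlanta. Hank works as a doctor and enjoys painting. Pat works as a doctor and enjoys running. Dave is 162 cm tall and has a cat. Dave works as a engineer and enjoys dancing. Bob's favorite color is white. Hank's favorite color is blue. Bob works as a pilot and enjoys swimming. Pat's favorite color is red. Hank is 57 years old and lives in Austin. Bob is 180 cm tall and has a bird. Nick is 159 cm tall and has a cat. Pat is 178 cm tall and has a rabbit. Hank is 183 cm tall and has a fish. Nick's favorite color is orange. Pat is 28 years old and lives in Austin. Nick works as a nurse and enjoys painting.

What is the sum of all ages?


56+28+57+48+57 = 246

246


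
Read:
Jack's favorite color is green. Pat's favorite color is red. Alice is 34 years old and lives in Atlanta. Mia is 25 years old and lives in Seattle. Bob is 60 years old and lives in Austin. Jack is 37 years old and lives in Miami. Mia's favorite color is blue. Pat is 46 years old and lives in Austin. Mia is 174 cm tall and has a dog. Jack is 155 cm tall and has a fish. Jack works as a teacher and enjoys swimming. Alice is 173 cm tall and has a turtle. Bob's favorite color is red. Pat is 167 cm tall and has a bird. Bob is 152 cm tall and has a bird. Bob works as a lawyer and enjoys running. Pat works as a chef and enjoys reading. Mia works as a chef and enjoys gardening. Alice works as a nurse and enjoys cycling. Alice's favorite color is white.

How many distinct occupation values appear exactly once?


Unique occupation values: 3

3


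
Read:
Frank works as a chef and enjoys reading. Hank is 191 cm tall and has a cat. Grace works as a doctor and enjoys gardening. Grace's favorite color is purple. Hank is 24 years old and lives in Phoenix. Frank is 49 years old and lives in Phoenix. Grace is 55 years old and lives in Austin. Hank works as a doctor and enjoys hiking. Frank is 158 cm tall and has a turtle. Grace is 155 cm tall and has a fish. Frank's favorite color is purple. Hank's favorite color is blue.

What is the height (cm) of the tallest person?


Tallest: Hank at 191 cm

191


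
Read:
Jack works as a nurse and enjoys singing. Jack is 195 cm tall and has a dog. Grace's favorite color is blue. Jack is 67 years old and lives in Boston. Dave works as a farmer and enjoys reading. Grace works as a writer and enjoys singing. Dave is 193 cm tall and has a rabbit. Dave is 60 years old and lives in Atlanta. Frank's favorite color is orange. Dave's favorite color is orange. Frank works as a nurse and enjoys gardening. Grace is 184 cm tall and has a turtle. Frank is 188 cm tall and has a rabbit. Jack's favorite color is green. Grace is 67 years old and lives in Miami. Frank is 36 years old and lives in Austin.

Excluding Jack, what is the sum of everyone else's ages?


Sum (excluding Jack): 163

163


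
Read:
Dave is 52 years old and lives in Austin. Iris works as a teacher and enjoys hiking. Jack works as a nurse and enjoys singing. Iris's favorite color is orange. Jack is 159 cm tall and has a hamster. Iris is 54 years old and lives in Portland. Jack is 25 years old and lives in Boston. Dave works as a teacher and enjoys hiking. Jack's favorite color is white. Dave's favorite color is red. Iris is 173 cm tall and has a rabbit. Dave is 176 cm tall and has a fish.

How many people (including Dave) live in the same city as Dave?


Dave lives in Austin. Count = 1

1


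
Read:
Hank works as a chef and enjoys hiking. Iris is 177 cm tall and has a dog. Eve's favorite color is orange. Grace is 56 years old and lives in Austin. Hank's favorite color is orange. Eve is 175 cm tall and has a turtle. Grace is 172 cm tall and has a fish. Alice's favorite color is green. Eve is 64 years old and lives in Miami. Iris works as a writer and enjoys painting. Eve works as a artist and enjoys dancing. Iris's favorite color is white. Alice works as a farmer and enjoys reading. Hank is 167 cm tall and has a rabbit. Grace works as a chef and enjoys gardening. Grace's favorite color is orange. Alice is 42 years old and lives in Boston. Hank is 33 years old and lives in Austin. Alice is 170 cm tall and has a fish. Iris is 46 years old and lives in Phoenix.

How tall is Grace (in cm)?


Grace is 172 cm tall

172


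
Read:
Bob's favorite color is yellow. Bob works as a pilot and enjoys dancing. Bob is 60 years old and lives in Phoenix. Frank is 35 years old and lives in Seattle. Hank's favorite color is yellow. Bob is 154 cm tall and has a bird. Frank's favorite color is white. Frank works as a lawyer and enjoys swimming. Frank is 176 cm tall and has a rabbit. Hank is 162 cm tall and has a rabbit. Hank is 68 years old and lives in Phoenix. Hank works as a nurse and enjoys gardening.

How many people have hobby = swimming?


Count: 1

1


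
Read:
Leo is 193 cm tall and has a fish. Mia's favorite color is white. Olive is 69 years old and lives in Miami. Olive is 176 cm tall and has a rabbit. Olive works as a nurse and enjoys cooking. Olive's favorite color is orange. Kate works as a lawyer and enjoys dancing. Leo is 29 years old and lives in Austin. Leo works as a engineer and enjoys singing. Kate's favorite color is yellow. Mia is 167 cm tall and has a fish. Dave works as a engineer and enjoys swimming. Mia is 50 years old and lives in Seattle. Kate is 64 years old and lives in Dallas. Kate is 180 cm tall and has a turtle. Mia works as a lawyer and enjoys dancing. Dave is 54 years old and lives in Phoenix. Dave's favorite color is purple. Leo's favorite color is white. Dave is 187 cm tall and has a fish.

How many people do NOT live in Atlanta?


Not in Atlanta: 5

5


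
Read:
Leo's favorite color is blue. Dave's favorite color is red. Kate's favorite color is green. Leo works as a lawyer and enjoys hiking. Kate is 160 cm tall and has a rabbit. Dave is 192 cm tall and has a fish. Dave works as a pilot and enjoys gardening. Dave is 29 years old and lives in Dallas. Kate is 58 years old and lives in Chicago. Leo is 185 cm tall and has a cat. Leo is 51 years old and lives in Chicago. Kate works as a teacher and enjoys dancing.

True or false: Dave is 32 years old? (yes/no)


Dave is actually 29. no

no


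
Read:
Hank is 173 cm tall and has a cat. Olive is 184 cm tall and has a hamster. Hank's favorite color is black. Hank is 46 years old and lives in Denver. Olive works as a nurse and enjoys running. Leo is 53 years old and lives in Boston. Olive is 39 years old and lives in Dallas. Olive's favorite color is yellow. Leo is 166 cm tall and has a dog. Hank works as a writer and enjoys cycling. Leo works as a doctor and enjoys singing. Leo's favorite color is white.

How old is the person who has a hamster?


Person with hamster is Olive, age 39

39


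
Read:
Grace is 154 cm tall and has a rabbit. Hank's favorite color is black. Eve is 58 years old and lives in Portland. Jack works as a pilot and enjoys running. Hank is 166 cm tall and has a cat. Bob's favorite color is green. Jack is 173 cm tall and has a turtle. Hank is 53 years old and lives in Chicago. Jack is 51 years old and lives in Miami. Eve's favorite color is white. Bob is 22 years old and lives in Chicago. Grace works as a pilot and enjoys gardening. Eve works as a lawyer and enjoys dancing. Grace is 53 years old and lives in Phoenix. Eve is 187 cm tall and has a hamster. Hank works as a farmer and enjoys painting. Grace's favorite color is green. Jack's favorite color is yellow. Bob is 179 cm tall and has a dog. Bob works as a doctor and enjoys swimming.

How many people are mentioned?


People: Bob, Eve, Jack, Grace, Hank. Count = 5

5


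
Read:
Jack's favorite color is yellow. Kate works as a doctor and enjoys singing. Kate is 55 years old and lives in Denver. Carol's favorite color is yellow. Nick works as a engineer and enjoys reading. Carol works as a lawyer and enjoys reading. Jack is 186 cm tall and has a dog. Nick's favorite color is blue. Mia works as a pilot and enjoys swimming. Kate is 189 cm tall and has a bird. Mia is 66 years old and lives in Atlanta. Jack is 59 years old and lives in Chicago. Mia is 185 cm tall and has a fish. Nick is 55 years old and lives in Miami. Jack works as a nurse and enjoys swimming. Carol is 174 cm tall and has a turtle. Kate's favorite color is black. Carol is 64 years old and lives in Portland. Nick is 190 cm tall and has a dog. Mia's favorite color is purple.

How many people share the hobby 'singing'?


Count: 1

1


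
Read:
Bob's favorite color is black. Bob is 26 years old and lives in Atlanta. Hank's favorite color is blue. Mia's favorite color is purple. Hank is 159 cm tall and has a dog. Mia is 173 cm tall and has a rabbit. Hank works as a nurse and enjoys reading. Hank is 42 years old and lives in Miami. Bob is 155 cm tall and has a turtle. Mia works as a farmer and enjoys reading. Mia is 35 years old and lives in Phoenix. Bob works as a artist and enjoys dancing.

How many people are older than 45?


Filter: 0

0


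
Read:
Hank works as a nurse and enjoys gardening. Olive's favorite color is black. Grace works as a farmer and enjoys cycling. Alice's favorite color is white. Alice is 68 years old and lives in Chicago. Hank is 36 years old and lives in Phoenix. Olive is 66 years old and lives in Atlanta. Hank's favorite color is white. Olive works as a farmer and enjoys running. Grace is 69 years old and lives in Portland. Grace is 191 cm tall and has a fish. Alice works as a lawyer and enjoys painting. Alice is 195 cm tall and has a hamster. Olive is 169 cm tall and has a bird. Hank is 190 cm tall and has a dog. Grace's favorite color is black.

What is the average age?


Sum=239, n=4, avg=59.75

59.75


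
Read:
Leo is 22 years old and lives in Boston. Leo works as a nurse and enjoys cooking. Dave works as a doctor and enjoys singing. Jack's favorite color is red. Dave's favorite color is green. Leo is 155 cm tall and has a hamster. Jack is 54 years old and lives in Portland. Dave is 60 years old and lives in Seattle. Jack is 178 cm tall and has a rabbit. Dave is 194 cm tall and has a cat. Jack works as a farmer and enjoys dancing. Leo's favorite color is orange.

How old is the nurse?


The nurse is Leo, age 22

22


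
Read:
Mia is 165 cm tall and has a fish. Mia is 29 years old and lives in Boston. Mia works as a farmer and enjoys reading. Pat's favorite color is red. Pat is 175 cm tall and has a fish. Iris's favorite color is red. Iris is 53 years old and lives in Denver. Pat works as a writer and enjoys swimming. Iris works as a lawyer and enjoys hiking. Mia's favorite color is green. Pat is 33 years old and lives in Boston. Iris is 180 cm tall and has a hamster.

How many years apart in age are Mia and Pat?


29 vs 33, diff = 4

4


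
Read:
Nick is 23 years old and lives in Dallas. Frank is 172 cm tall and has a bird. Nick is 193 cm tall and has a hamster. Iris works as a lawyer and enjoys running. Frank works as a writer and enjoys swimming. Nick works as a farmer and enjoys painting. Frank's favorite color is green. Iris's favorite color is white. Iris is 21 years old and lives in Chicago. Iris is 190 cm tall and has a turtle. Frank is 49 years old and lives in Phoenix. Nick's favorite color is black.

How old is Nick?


Nick is 23 years old

23


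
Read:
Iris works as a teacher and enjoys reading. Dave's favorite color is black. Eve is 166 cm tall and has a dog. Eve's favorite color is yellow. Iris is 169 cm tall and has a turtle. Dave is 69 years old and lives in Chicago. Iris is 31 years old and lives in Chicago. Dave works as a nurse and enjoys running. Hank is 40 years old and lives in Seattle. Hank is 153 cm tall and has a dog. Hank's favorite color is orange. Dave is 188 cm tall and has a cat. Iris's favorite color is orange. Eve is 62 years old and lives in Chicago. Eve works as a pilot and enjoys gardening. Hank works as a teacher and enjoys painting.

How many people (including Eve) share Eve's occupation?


Eve is a pilot. Count = 1

1


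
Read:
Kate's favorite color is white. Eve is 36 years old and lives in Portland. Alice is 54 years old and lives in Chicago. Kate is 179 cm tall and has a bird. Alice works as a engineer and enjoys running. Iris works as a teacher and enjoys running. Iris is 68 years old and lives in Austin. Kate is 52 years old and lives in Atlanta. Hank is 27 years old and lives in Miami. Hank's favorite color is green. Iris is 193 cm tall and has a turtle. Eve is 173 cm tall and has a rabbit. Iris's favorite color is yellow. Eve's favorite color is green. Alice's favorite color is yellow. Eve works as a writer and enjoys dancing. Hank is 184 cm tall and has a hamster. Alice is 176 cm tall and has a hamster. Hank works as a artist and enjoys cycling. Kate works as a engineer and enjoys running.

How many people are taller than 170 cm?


Taller than 170: 5

5


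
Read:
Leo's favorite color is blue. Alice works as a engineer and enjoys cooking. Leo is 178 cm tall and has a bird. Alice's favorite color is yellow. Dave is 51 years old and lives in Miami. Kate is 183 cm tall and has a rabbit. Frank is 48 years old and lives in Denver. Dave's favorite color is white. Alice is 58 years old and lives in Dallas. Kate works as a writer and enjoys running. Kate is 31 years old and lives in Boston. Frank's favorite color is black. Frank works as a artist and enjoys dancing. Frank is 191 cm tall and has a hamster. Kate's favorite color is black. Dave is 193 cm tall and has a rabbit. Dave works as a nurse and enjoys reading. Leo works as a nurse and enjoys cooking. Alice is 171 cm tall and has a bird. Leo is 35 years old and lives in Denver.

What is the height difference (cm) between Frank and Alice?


|191 - 171| = 20

20


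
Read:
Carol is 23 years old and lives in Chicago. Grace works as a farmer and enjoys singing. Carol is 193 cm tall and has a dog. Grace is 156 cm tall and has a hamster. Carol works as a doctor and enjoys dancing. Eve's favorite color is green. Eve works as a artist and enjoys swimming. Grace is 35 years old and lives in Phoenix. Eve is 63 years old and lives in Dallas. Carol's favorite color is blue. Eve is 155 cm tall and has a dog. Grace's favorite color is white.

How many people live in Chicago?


Count in Chicago: 1

1


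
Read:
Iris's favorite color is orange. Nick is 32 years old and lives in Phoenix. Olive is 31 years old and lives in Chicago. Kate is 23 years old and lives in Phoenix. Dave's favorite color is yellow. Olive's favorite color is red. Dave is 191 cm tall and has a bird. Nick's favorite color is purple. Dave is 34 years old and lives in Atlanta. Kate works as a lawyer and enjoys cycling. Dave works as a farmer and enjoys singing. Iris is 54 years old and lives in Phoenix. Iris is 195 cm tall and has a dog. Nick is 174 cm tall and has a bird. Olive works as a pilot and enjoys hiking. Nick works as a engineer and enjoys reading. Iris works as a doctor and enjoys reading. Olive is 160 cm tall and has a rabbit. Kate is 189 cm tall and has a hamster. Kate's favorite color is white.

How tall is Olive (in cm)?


Olive is 160 cm tall

160


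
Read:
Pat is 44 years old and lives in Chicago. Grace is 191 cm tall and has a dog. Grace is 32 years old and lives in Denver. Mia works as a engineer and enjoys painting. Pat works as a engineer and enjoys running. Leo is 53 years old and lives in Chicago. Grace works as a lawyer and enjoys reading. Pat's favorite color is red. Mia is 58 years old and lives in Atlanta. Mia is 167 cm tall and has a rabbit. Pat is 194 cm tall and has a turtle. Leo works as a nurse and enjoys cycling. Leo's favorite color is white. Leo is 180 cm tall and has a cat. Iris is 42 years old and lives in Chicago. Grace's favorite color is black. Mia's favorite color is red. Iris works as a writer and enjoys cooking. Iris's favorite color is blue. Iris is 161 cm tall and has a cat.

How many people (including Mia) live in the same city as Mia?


Mia lives in Atlanta. Count = 1

1


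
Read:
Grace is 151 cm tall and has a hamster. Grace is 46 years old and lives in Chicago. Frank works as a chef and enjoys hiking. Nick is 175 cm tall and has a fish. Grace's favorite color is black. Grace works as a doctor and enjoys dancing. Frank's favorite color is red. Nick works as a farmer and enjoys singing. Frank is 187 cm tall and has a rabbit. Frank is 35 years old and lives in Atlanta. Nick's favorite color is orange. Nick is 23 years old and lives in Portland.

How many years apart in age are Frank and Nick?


35 vs 23, diff = 12

12


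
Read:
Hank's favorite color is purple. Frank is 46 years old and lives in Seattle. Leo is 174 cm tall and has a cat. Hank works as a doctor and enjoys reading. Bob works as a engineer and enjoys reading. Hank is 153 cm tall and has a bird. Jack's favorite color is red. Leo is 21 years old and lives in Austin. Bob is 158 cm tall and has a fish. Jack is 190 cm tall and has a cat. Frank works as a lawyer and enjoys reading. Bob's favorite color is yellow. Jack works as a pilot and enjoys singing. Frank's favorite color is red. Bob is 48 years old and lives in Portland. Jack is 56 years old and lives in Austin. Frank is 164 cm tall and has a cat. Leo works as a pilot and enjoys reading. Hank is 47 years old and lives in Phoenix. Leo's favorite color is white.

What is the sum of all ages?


46+21+56+48+47 = 218

218


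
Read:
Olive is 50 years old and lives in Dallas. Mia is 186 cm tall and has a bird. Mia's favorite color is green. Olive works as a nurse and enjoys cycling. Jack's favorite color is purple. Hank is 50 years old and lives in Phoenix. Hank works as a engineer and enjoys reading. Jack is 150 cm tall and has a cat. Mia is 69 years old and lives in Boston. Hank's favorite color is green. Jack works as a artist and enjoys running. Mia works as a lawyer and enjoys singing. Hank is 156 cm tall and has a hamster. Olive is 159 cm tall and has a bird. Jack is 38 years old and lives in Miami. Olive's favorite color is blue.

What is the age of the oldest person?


Oldest: Mia at 69

69


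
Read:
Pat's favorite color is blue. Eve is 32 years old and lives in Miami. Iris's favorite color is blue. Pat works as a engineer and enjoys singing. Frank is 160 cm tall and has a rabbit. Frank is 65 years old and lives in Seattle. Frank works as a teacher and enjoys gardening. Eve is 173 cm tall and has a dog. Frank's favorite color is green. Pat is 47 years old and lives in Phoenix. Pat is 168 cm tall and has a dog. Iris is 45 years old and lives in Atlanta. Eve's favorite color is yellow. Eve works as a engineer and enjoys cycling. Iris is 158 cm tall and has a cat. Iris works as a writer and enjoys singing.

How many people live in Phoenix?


Count in Phoenix: 1

1


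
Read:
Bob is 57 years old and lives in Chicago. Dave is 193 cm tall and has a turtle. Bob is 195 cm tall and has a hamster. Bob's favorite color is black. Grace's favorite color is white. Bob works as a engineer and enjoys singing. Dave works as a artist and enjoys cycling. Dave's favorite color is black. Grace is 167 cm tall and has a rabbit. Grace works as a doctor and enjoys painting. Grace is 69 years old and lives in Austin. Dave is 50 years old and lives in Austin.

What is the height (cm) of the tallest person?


Tallest: Bob at 195 cm

195
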